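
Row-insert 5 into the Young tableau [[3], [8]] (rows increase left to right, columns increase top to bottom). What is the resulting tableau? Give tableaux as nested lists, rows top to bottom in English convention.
5 is larger than every entry of row 1, so it is appended to row 1. The new tableau is [[3, 5], [8]].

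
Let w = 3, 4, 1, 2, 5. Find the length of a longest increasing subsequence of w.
3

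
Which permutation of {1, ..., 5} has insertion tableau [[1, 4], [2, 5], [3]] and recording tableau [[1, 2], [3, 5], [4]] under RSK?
3 5 2 1 4

Reverse the RSK construction: for i from n down to 1, find the cell of Q containing i, remove the entry at that cell from P, and reverse-bump it up through P; the value ejected from row 1 is w(i).

Step i=5: Q has 5 at row 2, column 2; remove 5 from row 2 of P and reverse-bump: 5 enters row 1 and ejects 4. So w(5) = 4. P is now [[1, 5], [2], [3]].
Step i=4: Q has 4 at row 3, column 1; remove 3 from row 3 of P and reverse-bump: 3 enters row 2 and ejects 2; 2 enters row 1 and ejects 1. So w(4) = 1. P is now [[2, 5], [3]].
Step i=3: Q has 3 at row 2, column 1; remove 3 from row 2 of P and reverse-bump: 3 enters row 1 and ejects 2. So w(3) = 2. P is now [[3, 5]].
Step i=2: Q has 2 at row 1, column 2; remove that cell from P, ejecting 5. So w(2) = 5. P is now [[3]].
Step i=1: Q has 1 at row 1, column 1; remove that cell from P, ejecting 3. So w(1) = 3. P is now [].

So w = 3 5 2 1 4.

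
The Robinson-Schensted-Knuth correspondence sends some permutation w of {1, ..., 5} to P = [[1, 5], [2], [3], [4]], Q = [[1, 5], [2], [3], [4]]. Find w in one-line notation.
4 3 2 1 5

Reverse the RSK construction: for i from n down to 1, find the cell of Q containing i, remove the entry at that cell from P, and reverse-bump it up through P; the value ejected from row 1 is w(i).

Step i=5: Q has 5 at row 1, column 2; remove that cell from P, ejecting 5. So w(5) = 5. P is now [[1], [2], [3], [4]].
Step i=4: Q has 4 at row 4, column 1; remove 4 from row 4 of P and reverse-bump: 4 enters row 3 and ejects 3; 3 enters row 2 and ejects 2; 2 enters row 1 and ejects 1. So w(4) = 1. P is now [[2], [3], [4]].
Step i=3: Q has 3 at row 3, column 1; remove 4 from row 3 of P and reverse-bump: 4 enters row 2 and ejects 3; 3 enters row 1 and ejects 2. So w(3) = 2. P is now [[3], [4]].
Step i=2: Q has 2 at row 2, column 1; remove 4 from row 2 of P and reverse-bump: 4 enters row 1 and ejects 3. So w(2) = 3. P is now [[4]].
Step i=1: Q has 1 at row 1, column 1; remove that cell from P, ejecting 4. So w(1) = 4. P is now [].

So w = 4 3 2 1 5.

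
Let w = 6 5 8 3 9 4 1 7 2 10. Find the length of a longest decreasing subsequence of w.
4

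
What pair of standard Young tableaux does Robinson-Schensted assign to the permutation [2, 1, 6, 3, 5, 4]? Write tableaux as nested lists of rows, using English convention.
Insert each entry of the permutation into P by Schensted row insertion, recording in Q the position of each new cell.

Insert 2: appended to row 1. P = [[2]].
Insert 1: 1 bumps 2 from row 1; 2 starts row 2. P = [[1], [2]].
Insert 6: appended to row 1. P = [[1, 6], [2]].
Insert 3: 3 bumps 6 from row 1; 6 appends to row 2. P = [[1, 3], [2, 6]].
Insert 5: appended to row 1. P = [[1, 3, 5], [2, 6]].
Insert 4: 4 bumps 5 from row 1; 5 bumps 6 from row 2; 6 starts row 3. P = [[1, 3, 4], [2, 5], [6]].

So P = [[1, 3, 4], [2, 5], [6]], Q = [[1, 3, 5], [2, 4], [6]].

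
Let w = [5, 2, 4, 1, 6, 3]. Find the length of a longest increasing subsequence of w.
3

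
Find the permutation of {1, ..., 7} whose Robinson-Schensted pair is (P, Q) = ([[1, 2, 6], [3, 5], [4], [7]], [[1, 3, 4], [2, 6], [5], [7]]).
Reverse the RSK construction: for i from n down to 1, find the cell of Q containing i, remove the entry at that cell from P, and reverse-bump it up through P; the value ejected from row 1 is w(i).

Step i=7: Q has 7 at row 4, column 1; remove 7 from row 4 of P and reverse-bump: 7 enters row 3 and ejects 4; 4 enters row 2 and ejects 3; 3 enters row 1 and ejects 2. So w(7) = 2. P is now [[1, 3, 6], [4, 5], [7]].
Step i=6: Q has 6 at row 2, column 2; remove 5 from row 2 of P and reverse-bump: 5 enters row 1 and ejects 3. So w(6) = 3. P is now [[1, 5, 6], [4], [7]].
Step i=5: Q has 5 at row 3, column 1; remove 7 from row 3 of P and reverse-bump: 7 enters row 2 and ejects 4; 4 enters row 1 and ejects 1. So w(5) = 1. P is now [[4, 5, 6], [7]].
Step i=4: Q has 4 at row 1, column 3; remove that cell from P, ejecting 6. So w(4) = 6. P is now [[4, 5], [7]].
Step i=3: Q has 3 at row 1, column 2; remove that cell from P, ejecting 5. So w(3) = 5. P is now [[4], [7]].
Step i=2: Q has 2 at row 2, column 1; remove 7 from row 2 of P and reverse-bump: 7 enters row 1 and ejects 4. So w(2) = 4. P is now [[7]].
Step i=1: Q has 1 at row 1, column 1; remove that cell from P, ejecting 7. So w(1) = 7. P is now [].

So w = 7 4 5 6 1 3 2.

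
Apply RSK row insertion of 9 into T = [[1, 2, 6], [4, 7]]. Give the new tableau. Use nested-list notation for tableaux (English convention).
[[1, 2, 6, 9], [4, 7]]

9 is larger than every entry of row 1, so it is appended to row 1. The new tableau is [[1, 2, 6, 9], [4, 7]].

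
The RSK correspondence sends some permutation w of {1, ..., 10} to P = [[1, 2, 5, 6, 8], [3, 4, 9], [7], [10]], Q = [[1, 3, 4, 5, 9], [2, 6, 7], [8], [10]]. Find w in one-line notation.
Reverse the RSK construction: for i from n down to 1, find the cell of Q containing i, remove the entry at that cell from P, and reverse-bump it up through P; the value ejected from row 1 is w(i).

Step i=10: Q has 10 at row 4, column 1; remove 10 from row 4 of P and reverse-bump: 10 enters row 3 and ejects 7; 7 enters row 2 and ejects 4; 4 enters row 1 and ejects 2. So w(10) = 2. P is now [[1, 4, 5, 6, 8], [3, 7, 9], [10]].
Step i=9: Q has 9 at row 1, column 5; remove that cell from P, ejecting 8. So w(9) = 8. P is now [[1, 4, 5, 6], [3, 7, 9], [10]].
Step i=8: Q has 8 at row 3, column 1; remove 10 from row 3 of P and reverse-bump: 10 enters row 2 and ejects 9; 9 enters row 1 and ejects 6. So w(8) = 6. P is now [[1, 4, 5, 9], [3, 7, 10]].
Step i=7: Q has 7 at row 2, column 3; remove 10 from row 2 of P and reverse-bump: 10 enters row 1 and ejects 9. So w(7) = 9. P is now [[1, 4, 5, 10], [3, 7]].
Step i=6: Q has 6 at row 2, column 2; remove 7 from row 2 of P and reverse-bump: 7 enters row 1 and ejects 5. So w(6) = 5. P is now [[1, 4, 7, 10], [3]].
Step i=5: Q has 5 at row 1, column 4; remove that cell from P, ejecting 10. So w(5) = 10. P is now [[1, 4, 7], [3]].
Step i=4: Q has 4 at row 1, column 3; remove that cell from P, ejecting 7. So w(4) = 7. P is now [[1, 4], [3]].
Step i=3: Q has 3 at row 1, column 2; remove that cell from P, ejecting 4. So w(3) = 4. P is now [[1], [3]].
Step i=2: Q has 2 at row 2, column 1; remove 3 from row 2 of P and reverse-bump: 3 enters row 1 and ejects 1. So w(2) = 1. P is now [[3]].
Step i=1: Q has 1 at row 1, column 1; remove that cell from P, ejecting 3. So w(1) = 3. P is now [].

So w = 3 1 4 7 10 5 9 6 8 2.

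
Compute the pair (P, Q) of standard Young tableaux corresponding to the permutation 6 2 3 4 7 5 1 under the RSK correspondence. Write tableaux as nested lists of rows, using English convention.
Insert each entry of the permutation into P by Schensted row insertion, recording in Q the position of each new cell.

Insert 6: appended to row 1. P = [[6]], Q = [[1]].
Insert 2: 2 bumps 6 from row 1; 6 starts row 2. P = [[2], [6]], Q = [[1], [2]].
Insert 3: appended to row 1. P = [[2, 3], [6]], Q = [[1, 3], [2]].
Insert 4: appended to row 1. P = [[2, 3, 4], [6]], Q = [[1, 3, 4], [2]].
Insert 7: appended to row 1. P = [[2, 3, 4, 7], [6]], Q = [[1, 3, 4, 5], [2]].
Insert 5: 5 bumps 7 from row 1; 7 appends to row 2. P = [[2, 3, 4, 5], [6, 7]], Q = [[1, 3, 4, 5], [2, 6]].
Insert 1: 1 bumps 2 from row 1; 2 bumps 6 from row 2; 6 starts row 3. P = [[1, 3, 4, 5], [2, 7], [6]], Q = [[1, 3, 4, 5], [2, 6], [7]].

So P = [[1, 3, 4, 5], [2, 7], [6]], Q = [[1, 3, 4, 5], [2, 6], [7]].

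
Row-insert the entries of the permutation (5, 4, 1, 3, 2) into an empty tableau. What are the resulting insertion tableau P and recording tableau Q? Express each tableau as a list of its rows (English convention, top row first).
P = [[1, 2], [3], [4], [5]], Q = [[1, 4], [2], [3], [5]]

Insert each entry of the permutation into P by Schensted row insertion, recording in Q the position of each new cell.

Insert 5: appended to row 1. P = [[5]].
Insert 4: 4 bumps 5 from row 1; 5 starts row 2. P = [[4], [5]].
Insert 1: 1 bumps 4 from row 1; 4 bumps 5 from row 2; 5 starts row 3. P = [[1], [4], [5]].
Insert 3: appended to row 1. P = [[1, 3], [4], [5]].
Insert 2: 2 bumps 3 from row 1; 3 bumps 4 from row 2; 4 bumps 5 from row 3; 5 starts row 4. P = [[1, 2], [3], [4], [5]].

So P = [[1, 2], [3], [4], [5]], Q = [[1, 4], [2], [3], [5]].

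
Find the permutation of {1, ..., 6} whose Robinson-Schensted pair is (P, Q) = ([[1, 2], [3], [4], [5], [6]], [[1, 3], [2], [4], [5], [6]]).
Reverse the RSK construction: for i from n down to 1, find the cell of Q containing i, remove the entry at that cell from P, and reverse-bump it up through P; the value ejected from row 1 is w(i).

Step i=6: Q has 6 at row 5, column 1; remove 6 from row 5 of P and reverse-bump: 6 enters row 4 and ejects 5; 5 enters row 3 and ejects 4; 4 enters row 2 and ejects 3; 3 enters row 1 and ejects 2. So w(6) = 2. P is now [[1, 3], [4], [5], [6]].
Step i=5: Q has 5 at row 4, column 1; remove 6 from row 4 of P and reverse-bump: 6 enters row 3 and ejects 5; 5 enters row 2 and ejects 4; 4 enters row 1 and ejects 3. So w(5) = 3. P is now [[1, 4], [5], [6]].
Step i=4: Q has 4 at row 3, column 1; remove 6 from row 3 of P and reverse-bump: 6 enters row 2 and ejects 5; 5 enters row 1 and ejects 4. So w(4) = 4. P is now [[1, 5], [6]].
Step i=3: Q has 3 at row 1, column 2; remove that cell from P, ejecting 5. So w(3) = 5. P is now [[1], [6]].
Step i=2: Q has 2 at row 2, column 1; remove 6 from row 2 of P and reverse-bump: 6 enters row 1 and ejects 1. So w(2) = 1. P is now [[6]].
Step i=1: Q has 1 at row 1, column 1; remove that cell from P, ejecting 6. So w(1) = 6. P is now [].

So w = 6 1 5 4 3 2.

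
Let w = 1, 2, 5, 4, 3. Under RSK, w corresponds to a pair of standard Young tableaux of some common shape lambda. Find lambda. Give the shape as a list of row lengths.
Row-insert each entry into an empty tableau.

After inserting 1: P = [[1]].
After inserting 2: P = [[1, 2]].
After inserting 5: P = [[1, 2, 5]].
After inserting 4: P = [[1, 2, 4], [5]].
After inserting 3: P = [[1, 2, 3], [4], [5]].

The final insertion tableau P = [[1, 2, 3], [4], [5]] has shape [3, 1, 1].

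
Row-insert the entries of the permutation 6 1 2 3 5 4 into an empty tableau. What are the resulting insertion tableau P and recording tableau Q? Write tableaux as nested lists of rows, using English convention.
Insert each entry of the permutation into P by Schensted row insertion, recording in Q the position of each new cell.

Insert 6: appended to row 1. P = [[6]].
Insert 1: 1 bumps 6 from row 1; 6 starts row 2. P = [[1], [6]].
Insert 2: appended to row 1. P = [[1, 2], [6]].
Insert 3: appended to row 1. P = [[1, 2, 3], [6]].
Insert 5: appended to row 1. P = [[1, 2, 3, 5], [6]].
Insert 4: 4 bumps 5 from row 1; 5 bumps 6 from row 2; 6 starts row 3. P = [[1, 2, 3, 4], [5], [6]].

So P = [[1, 2, 3, 4], [5], [6]], Q = [[1, 3, 4, 5], [2], [6]].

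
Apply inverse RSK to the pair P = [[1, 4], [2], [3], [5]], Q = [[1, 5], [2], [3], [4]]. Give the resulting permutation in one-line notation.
Reverse the RSK construction: for i from n down to 1, find the cell of Q containing i, remove the entry at that cell from P, and reverse-bump it up through P; the value ejected from row 1 is w(i).

Step i=5: Q has 5 at row 1, column 2; remove that cell from P, ejecting 4. So w(5) = 4. P is now [[1], [2], [3], [5]].
Step i=4: Q has 4 at row 4, column 1; remove 5 from row 4 of P and reverse-bump: 5 enters row 3 and ejects 3; 3 enters row 2 and ejects 2; 2 enters row 1 and ejects 1. So w(4) = 1. P is now [[2], [3], [5]].
Step i=3: Q has 3 at row 3, column 1; remove 5 from row 3 of P and reverse-bump: 5 enters row 2 and ejects 3; 3 enters row 1 and ejects 2. So w(3) = 2. P is now [[3], [5]].
Step i=2: Q has 2 at row 2, column 1; remove 5 from row 2 of P and reverse-bump: 5 enters row 1 and ejects 3. So w(2) = 3. P is now [[5]].
Step i=1: Q has 1 at row 1, column 1; remove that cell from P, ejecting 5. So w(1) = 5. P is now [].

So w = 5 3 2 1 4.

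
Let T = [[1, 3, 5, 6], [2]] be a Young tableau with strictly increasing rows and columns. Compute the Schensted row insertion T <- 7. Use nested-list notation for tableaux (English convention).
7 is larger than every entry of row 1, so it is appended to row 1. The new tableau is [[1, 3, 5, 6, 7], [2]].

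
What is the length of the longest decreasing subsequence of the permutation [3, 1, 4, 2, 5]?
2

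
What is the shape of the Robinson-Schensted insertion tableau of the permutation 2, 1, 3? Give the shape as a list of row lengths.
[2, 1]

Row-insert each entry into an empty tableau.

After inserting 2: P = [[2]].
After inserting 1: P = [[1], [2]].
After inserting 3: P = [[1, 3], [2]].

The final insertion tableau P = [[1, 3], [2]] has shape [2, 1].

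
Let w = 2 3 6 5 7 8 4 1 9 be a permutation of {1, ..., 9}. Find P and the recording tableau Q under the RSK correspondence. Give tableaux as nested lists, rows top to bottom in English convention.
P = [[1, 3, 4, 7, 8, 9], [2], [5], [6]], Q = [[1, 2, 3, 5, 6, 9], [4], [7], [8]]

Insert each entry of the permutation into P by Schensted row insertion, recording in Q the position of each new cell.

After inserting 2: P = [[2]].
After inserting 3: P = [[2, 3]].
After inserting 6: P = [[2, 3, 6]].
After inserting 5: P = [[2, 3, 5], [6]].
After inserting 7: P = [[2, 3, 5, 7], [6]].
After inserting 8: P = [[2, 3, 5, 7, 8], [6]].
After inserting 4: P = [[2, 3, 4, 7, 8], [5], [6]].
After inserting 1: P = [[1, 3, 4, 7, 8], [2], [5], [6]].
After inserting 9: P = [[1, 3, 4, 7, 8, 9], [2], [5], [6]].

So P = [[1, 3, 4, 7, 8, 9], [2], [5], [6]], Q = [[1, 2, 3, 5, 6, 9], [4], [7], [8]].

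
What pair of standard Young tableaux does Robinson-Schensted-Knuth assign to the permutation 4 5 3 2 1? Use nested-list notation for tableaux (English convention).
P = [[1, 5], [2], [3], [4]], Q = [[1, 2], [3], [4], [5]]

Insert each entry of the permutation into P by Schensted row insertion, recording in Q the position of each new cell.

Insert 4: appended to row 1. P = [[4]], Q = [[1]].
Insert 5: appended to row 1. P = [[4, 5]], Q = [[1, 2]].
Insert 3: 3 bumps 4 from row 1; 4 starts row 2. P = [[3, 5], [4]], Q = [[1, 2], [3]].
Insert 2: 2 bumps 3 from row 1; 3 bumps 4 from row 2; 4 starts row 3. P = [[2, 5], [3], [4]], Q = [[1, 2], [3], [4]].
Insert 1: 1 bumps 2 from row 1; 2 bumps 3 from row 2; 3 bumps 4 from row 3; 4 starts row 4. P = [[1, 5], [2], [3], [4]], Q = [[1, 2], [3], [4], [5]].

So P = [[1, 5], [2], [3], [4]], Q = [[1, 2], [3], [4], [5]].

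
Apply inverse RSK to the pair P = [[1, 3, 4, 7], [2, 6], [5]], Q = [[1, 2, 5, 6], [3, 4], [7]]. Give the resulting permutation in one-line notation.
5 6 2 3 4 7 1

Reverse the RSK construction: for i from n down to 1, find the cell of Q containing i, remove the entry at that cell from P, and reverse-bump it up through P; the value ejected from row 1 is w(i).

Step i=7: Q has 7 at row 3, column 1; remove 5 from row 3 of P and reverse-bump: 5 enters row 2 and ejects 2; 2 enters row 1 and ejects 1. So w(7) = 1. P is now [[2, 3, 4, 7], [5, 6]].
Step i=6: Q has 6 at row 1, column 4; remove that cell from P, ejecting 7. So w(6) = 7. P is now [[2, 3, 4], [5, 6]].
Step i=5: Q has 5 at row 1, column 3; remove that cell from P, ejecting 4. So w(5) = 4. P is now [[2, 3], [5, 6]].
Step i=4: Q has 4 at row 2, column 2; remove 6 from row 2 of P and reverse-bump: 6 enters row 1 and ejects 3. So w(4) = 3. P is now [[2, 6], [5]].
Step i=3: Q has 3 at row 2, column 1; remove 5 from row 2 of P and reverse-bump: 5 enters row 1 and ejects 2. So w(3) = 2. P is now [[5, 6]].
Step i=2: Q has 2 at row 1, column 2; remove that cell from P, ejecting 6. So w(2) = 6. P is now [[5]].
Step i=1: Q has 1 at row 1, column 1; remove that cell from P, ejecting 5. So w(1) = 5. P is now [].

So w = 5 6 2 3 4 7 1.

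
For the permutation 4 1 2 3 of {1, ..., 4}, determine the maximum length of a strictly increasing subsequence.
3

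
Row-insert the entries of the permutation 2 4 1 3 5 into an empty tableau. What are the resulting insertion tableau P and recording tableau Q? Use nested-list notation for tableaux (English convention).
Insert each entry of the permutation into P by Schensted row insertion, recording in Q the position of each new cell.

Insert 2: appended to row 1. P = [[2]].
Insert 4: appended to row 1. P = [[2, 4]].
Insert 1: 1 bumps 2 from row 1; 2 starts row 2. P = [[1, 4], [2]].
Insert 3: 3 bumps 4 from row 1; 4 appends to row 2. P = [[1, 3], [2, 4]].
Insert 5: appended to row 1. P = [[1, 3, 5], [2, 4]].

So P = [[1, 3, 5], [2, 4]], Q = [[1, 2, 5], [3, 4]].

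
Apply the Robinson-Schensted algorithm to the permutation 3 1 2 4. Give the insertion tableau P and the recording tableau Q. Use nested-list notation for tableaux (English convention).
P = [[1, 2, 4], [3]], Q = [[1, 3, 4], [2]]

Insert each entry of the permutation into P by Schensted row insertion, recording in Q the position of each new cell.

After inserting 3: P = [[3]].
After inserting 1: P = [[1], [3]].
After inserting 2: P = [[1, 2], [3]].
After inserting 4: P = [[1, 2, 4], [3]].

So P = [[1, 2, 4], [3]], Q = [[1, 3, 4], [2]].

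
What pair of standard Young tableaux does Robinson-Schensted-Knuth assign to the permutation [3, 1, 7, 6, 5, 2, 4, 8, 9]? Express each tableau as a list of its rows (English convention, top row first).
Insert each entry of the permutation into P by Schensted row insertion, recording in Q the position of each new cell.

Insert 3: appended to row 1. P = [[3]], Q = [[1]].
Insert 1: 1 bumps 3 from row 1; 3 starts row 2. P = [[1], [3]], Q = [[1], [2]].
Insert 7: appended to row 1. P = [[1, 7], [3]], Q = [[1, 3], [2]].
Insert 6: 6 bumps 7 from row 1; 7 appends to row 2. P = [[1, 6], [3, 7]], Q = [[1, 3], [2, 4]].
Insert 5: 5 bumps 6 from row 1; 6 bumps 7 from row 2; 7 starts row 3. P = [[1, 5], [3, 6], [7]], Q = [[1, 3], [2, 4], [5]].
Insert 2: 2 bumps 5 from row 1; 5 bumps 6 from row 2; 6 bumps 7 from row 3; 7 starts row 4. P = [[1, 2], [3, 5], [6], [7]], Q = [[1, 3], [2, 4], [5], [6]].
Insert 4: appended to row 1. P = [[1, 2, 4], [3, 5], [6], [7]], Q = [[1, 3, 7], [2, 4], [5], [6]].
Insert 8: appended to row 1. P = [[1, 2, 4, 8], [3, 5], [6], [7]], Q = [[1, 3, 7, 8], [2, 4], [5], [6]].
Insert 9: appended to row 1. P = [[1, 2, 4, 8, 9], [3, 5], [6], [7]], Q = [[1, 3, 7, 8, 9], [2, 4], [5], [6]].

So P = [[1, 2, 4, 8, 9], [3, 5], [6], [7]], Q = [[1, 3, 7, 8, 9], [2, 4], [5], [6]].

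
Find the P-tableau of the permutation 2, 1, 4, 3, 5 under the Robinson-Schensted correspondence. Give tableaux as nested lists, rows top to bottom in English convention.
Insert 2: appended to row 1. P = [[2]].
Insert 1: 1 bumps 2 from row 1; 2 starts row 2. P = [[1], [2]].
Insert 4: appended to row 1. P = [[1, 4], [2]].
Insert 3: 3 bumps 4 from row 1; 4 appends to row 2. P = [[1, 3], [2, 4]].
Insert 5: appended to row 1. P = [[1, 3, 5], [2, 4]].

So P = [[1, 3, 5], [2, 4]].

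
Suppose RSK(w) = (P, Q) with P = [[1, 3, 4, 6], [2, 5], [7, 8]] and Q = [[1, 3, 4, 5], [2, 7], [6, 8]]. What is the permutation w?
7 2 3 5 8 1 6 4

Reverse the RSK construction: for i from n down to 1, find the cell of Q containing i, remove the entry at that cell from P, and reverse-bump it up through P; the value ejected from row 1 is w(i).

Step i=8: Q has 8 at row 3, column 2; remove 8 from row 3 of P and reverse-bump: 8 enters row 2 and ejects 5; 5 enters row 1 and ejects 4. So w(8) = 4. P is now [[1, 3, 5, 6], [2, 8], [7]].
Step i=7: Q has 7 at row 2, column 2; remove 8 from row 2 of P and reverse-bump: 8 enters row 1 and ejects 6. So w(7) = 6. P is now [[1, 3, 5, 8], [2], [7]].
Step i=6: Q has 6 at row 3, column 1; remove 7 from row 3 of P and reverse-bump: 7 enters row 2 and ejects 2; 2 enters row 1 and ejects 1. So w(6) = 1. P is now [[2, 3, 5, 8], [7]].
Step i=5: Q has 5 at row 1, column 4; remove that cell from P, ejecting 8. So w(5) = 8. P is now [[2, 3, 5], [7]].
Step i=4: Q has 4 at row 1, column 3; remove that cell from P, ejecting 5. So w(4) = 5. P is now [[2, 3], [7]].
Step i=3: Q has 3 at row 1, column 2; remove that cell from P, ejecting 3. So w(3) = 3. P is now [[2], [7]].
Step i=2: Q has 2 at row 2, column 1; remove 7 from row 2 of P and reverse-bump: 7 enters row 1 and ejects 2. So w(2) = 2. P is now [[7]].
Step i=1: Q has 1 at row 1, column 1; remove that cell from P, ejecting 7. So w(1) = 7. P is now [].

So w = 7 2 3 5 8 1 6 4.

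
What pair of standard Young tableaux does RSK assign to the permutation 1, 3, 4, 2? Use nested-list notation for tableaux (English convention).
P = [[1, 2, 4], [3]], Q = [[1, 2, 3], [4]]

Insert each entry of the permutation into P by Schensted row insertion, recording in Q the position of each new cell.

Insert 1: appended to row 1. P = [[1]].
Insert 3: appended to row 1. P = [[1, 3]].
Insert 4: appended to row 1. P = [[1, 3, 4]].
Insert 2: 2 bumps 3 from row 1; 3 starts row 2. P = [[1, 2, 4], [3]].

So P = [[1, 2, 4], [3]], Q = [[1, 2, 3], [4]].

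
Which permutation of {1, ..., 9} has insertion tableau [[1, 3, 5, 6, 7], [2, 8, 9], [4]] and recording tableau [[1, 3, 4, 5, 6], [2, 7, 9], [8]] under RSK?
Reverse the RSK construction: for i from n down to 1, find the cell of Q containing i, remove the entry at that cell from P, and reverse-bump it up through P; the value ejected from row 1 is w(i).

Step i=9: Q has 9 at row 2, column 3; remove 9 from row 2 of P and reverse-bump: 9 enters row 1 and ejects 7. So w(9) = 7. P is now [[1, 3, 5, 6, 9], [2, 8], [4]].
Step i=8: Q has 8 at row 3, column 1; remove 4 from row 3 of P and reverse-bump: 4 enters row 2 and ejects 2; 2 enters row 1 and ejects 1. So w(8) = 1. P is now [[2, 3, 5, 6, 9], [4, 8]].
Step i=7: Q has 7 at row 2, column 2; remove 8 from row 2 of P and reverse-bump: 8 enters row 1 and ejects 6. So w(7) = 6. P is now [[2, 3, 5, 8, 9], [4]].
Step i=6: Q has 6 at row 1, column 5; remove that cell from P, ejecting 9. So w(6) = 9. P is now [[2, 3, 5, 8], [4]].
Step i=5: Q has 5 at row 1, column 4; remove that cell from P, ejecting 8. So w(5) = 8. P is now [[2, 3, 5], [4]].
Step i=4: Q has 4 at row 1, column 3; remove that cell from P, ejecting 5. So w(4) = 5. P is now [[2, 3], [4]].
Step i=3: Q has 3 at row 1, column 2; remove that cell from P, ejecting 3. So w(3) = 3. P is now [[2], [4]].
Step i=2: Q has 2 at row 2, column 1; remove 4 from row 2 of P and reverse-bump: 4 enters row 1 and ejects 2. So w(2) = 2. P is now [[4]].
Step i=1: Q has 1 at row 1, column 1; remove that cell from P, ejecting 4. So w(1) = 4. P is now [].

So w = 4 2 3 5 8 9 6 1 7.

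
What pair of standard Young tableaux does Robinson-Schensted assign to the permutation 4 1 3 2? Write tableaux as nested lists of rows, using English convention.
P = [[1, 2], [3], [4]], Q = [[1, 3], [2], [4]]

Insert each entry of the permutation into P by Schensted row insertion, recording in Q the position of each new cell.

After inserting 4: P = [[4]].
After inserting 1: P = [[1], [4]].
After inserting 3: P = [[1, 3], [4]].
After inserting 2: P = [[1, 2], [3], [4]].

So P = [[1, 2], [3], [4]], Q = [[1, 3], [2], [4]].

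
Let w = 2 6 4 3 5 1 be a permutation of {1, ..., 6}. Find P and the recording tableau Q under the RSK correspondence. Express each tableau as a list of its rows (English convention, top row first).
P = [[1, 3, 5], [2], [4], [6]], Q = [[1, 2, 5], [3], [4], [6]]

Insert each entry of the permutation into P by Schensted row insertion, recording in Q the position of each new cell.

After inserting 2: P = [[2]].
After inserting 6: P = [[2, 6]].
After inserting 4: P = [[2, 4], [6]].
After inserting 3: P = [[2, 3], [4], [6]].
After inserting 5: P = [[2, 3, 5], [4], [6]].
After inserting 1: P = [[1, 3, 5], [2], [4], [6]].

So P = [[1, 3, 5], [2], [4], [6]], Q = [[1, 2, 5], [3], [4], [6]].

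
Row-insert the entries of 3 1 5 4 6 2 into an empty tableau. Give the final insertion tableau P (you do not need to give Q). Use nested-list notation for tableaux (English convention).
P = [[1, 2, 6], [3, 4], [5]]

Insert 3: appended to row 1. P = [[3]].
Insert 1: 1 bumps 3 from row 1; 3 starts row 2. P = [[1], [3]].
Insert 5: appended to row 1. P = [[1, 5], [3]].
Insert 4: 4 bumps 5 from row 1; 5 appends to row 2. P = [[1, 4], [3, 5]].
Insert 6: appended to row 1. P = [[1, 4, 6], [3, 5]].
Insert 2: 2 bumps 4 from row 1; 4 bumps 5 from row 2; 5 starts row 3. P = [[1, 2, 6], [3, 4], [5]].

So P = [[1, 2, 6], [3, 4], [5]].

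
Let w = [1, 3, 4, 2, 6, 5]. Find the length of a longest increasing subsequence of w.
4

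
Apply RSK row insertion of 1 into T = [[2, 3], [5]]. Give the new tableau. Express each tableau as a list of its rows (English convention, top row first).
In row 1, 1 replaces 2 (the leftmost entry greater than 1); 2 is bumped to row 2. In row 2, 2 replaces 5 (the leftmost entry greater than 2); 5 is bumped to row 3. 5 starts a new row 3. The new tableau is [[1, 3], [2], [5]].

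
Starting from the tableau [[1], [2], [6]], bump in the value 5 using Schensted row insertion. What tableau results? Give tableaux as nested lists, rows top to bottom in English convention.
5 is larger than every entry of row 1, so it is appended to row 1. The new tableau is [[1, 5], [2], [6]].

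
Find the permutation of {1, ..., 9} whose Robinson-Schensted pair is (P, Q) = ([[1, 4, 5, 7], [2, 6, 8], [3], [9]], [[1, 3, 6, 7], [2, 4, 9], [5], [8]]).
3 2 9 6 4 5 8 1 7

Reverse RSK: for i = n, n-1, ..., 1, locate i in Q, remove the corresponding corner cell from P, and reverse-bump its entry up through P; the value ejected from row 1 is w(i).

So w = 3 2 9 6 4 5 8 1 7.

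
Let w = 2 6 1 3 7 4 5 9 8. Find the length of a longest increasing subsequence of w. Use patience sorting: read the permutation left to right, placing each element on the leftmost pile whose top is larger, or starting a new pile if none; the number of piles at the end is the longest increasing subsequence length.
5

2: new pile. tops = [2]
6: new pile. tops = [2, 6]
1: onto pile 1 (replacing 2). tops = [1, 6]
3: onto pile 2 (replacing 6). tops = [1, 3]
7: new pile. tops = [1, 3, 7]
4: onto pile 3 (replacing 7). tops = [1, 3, 4]
5: new pile. tops = [1, 3, 4, 5]
9: new pile. tops = [1, 3, 4, 5, 9]
8: onto pile 5 (replacing 9). tops = [1, 3, 4, 5, 8]

5 piles, so the longest increasing subsequence has length 5.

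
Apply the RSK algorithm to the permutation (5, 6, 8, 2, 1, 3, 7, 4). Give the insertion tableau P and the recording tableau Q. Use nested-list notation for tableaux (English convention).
Insert each entry of the permutation into P by Schensted row insertion, recording in Q the position of each new cell.

Insert 5: appended to row 1. P = [[5]].
Insert 6: appended to row 1. P = [[5, 6]].
Insert 8: appended to row 1. P = [[5, 6, 8]].
Insert 2: 2 bumps 5 from row 1; 5 starts row 2. P = [[2, 6, 8], [5]].
Insert 1: 1 bumps 2 from row 1; 2 bumps 5 from row 2; 5 starts row 3. P = [[1, 6, 8], [2], [5]].
Insert 3: 3 bumps 6 from row 1; 6 appends to row 2. P = [[1, 3, 8], [2, 6], [5]].
Insert 7: 7 bumps 8 from row 1; 8 appends to row 2. P = [[1, 3, 7], [2, 6, 8], [5]].
Insert 4: 4 bumps 7 from row 1; 7 bumps 8 from row 2; 8 appends to row 3. P = [[1, 3, 4], [2, 6, 7], [5, 8]].

So P = [[1, 3, 4], [2, 6, 7], [5, 8]], Q = [[1, 2, 3], [4, 6, 7], [5, 8]].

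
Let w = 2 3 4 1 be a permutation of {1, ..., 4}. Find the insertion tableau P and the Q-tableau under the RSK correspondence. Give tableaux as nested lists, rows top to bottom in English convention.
Insert each entry of the permutation into P by Schensted row insertion, recording in Q the position of each new cell.

Insert 2: appended to row 1. P = [[2]].
Insert 3: appended to row 1. P = [[2, 3]].
Insert 4: appended to row 1. P = [[2, 3, 4]].
Insert 1: 1 bumps 2 from row 1; 2 starts row 2. P = [[1, 3, 4], [2]].

So P = [[1, 3, 4], [2]], Q = [[1, 2, 3], [4]].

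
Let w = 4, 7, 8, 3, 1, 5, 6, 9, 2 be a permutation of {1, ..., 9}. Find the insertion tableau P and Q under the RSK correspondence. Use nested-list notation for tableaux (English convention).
Insert each entry of the permutation into P by Schensted row insertion, recording in Q the position of each new cell.

Insert 4: appended to row 1. P = [[4]], Q = [[1]].
Insert 7: appended to row 1. P = [[4, 7]], Q = [[1, 2]].
Insert 8: appended to row 1. P = [[4, 7, 8]], Q = [[1, 2, 3]].
Insert 3: 3 bumps 4 from row 1; 4 starts row 2. P = [[3, 7, 8], [4]], Q = [[1, 2, 3], [4]].
Insert 1: 1 bumps 3 from row 1; 3 bumps 4 from row 2; 4 starts row 3. P = [[1, 7, 8], [3], [4]], Q = [[1, 2, 3], [4], [5]].
Insert 5: 5 bumps 7 from row 1; 7 appends to row 2. P = [[1, 5, 8], [3, 7], [4]], Q = [[1, 2, 3], [4, 6], [5]].
Insert 6: 6 bumps 8 from row 1; 8 appends to row 2. P = [[1, 5, 6], [3, 7, 8], [4]], Q = [[1, 2, 3], [4, 6, 7], [5]].
Insert 9: appended to row 1. P = [[1, 5, 6, 9], [3, 7, 8], [4]], Q = [[1, 2, 3, 8], [4, 6, 7], [5]].
Insert 2: 2 bumps 5 from row 1; 5 bumps 7 from row 2; 7 appends to row 3. P = [[1, 2, 6, 9], [3, 5, 8], [4, 7]], Q = [[1, 2, 3, 8], [4, 6, 7], [5, 9]].

So P = [[1, 2, 6, 9], [3, 5, 8], [4, 7]], Q = [[1, 2, 3, 8], [4, 6, 7], [5, 9]].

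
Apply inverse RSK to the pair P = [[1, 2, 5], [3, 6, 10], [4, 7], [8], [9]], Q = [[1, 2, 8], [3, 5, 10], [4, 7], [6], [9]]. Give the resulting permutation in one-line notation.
4 9 8 3 7 1 6 10 2 5

Reverse the RSK construction: for i from n down to 1, find the cell of Q containing i, remove the entry at that cell from P, and reverse-bump it up through P; the value ejected from row 1 is w(i).

Step i=10: Q has 10 at row 2, column 3; remove 10 from row 2 of P and reverse-bump: 10 enters row 1 and ejects 5. So w(10) = 5. P is now [[1, 2, 10], [3, 6], [4, 7], [8], [9]].
Step i=9: Q has 9 at row 5, column 1; remove 9 from row 5 of P and reverse-bump: 9 enters row 4 and ejects 8; 8 enters row 3 and ejects 7; 7 enters row 2 and ejects 6; 6 enters row 1 and ejects 2. So w(9) = 2. P is now [[1, 6, 10], [3, 7], [4, 8], [9]].
Step i=8: Q has 8 at row 1, column 3; remove that cell from P, ejecting 10. So w(8) = 10. P is now [[1, 6], [3, 7], [4, 8], [9]].
Step i=7: Q has 7 at row 3, column 2; remove 8 from row 3 of P and reverse-bump: 8 enters row 2 and ejects 7; 7 enters row 1 and ejects 6. So w(7) = 6. P is now [[1, 7], [3, 8], [4], [9]].
Step i=6: Q has 6 at row 4, column 1; remove 9 from row 4 of P and reverse-bump: 9 enters row 3 and ejects 4; 4 enters row 2 and ejects 3; 3 enters row 1 and ejects 1. So w(6) = 1. P is now [[3, 7], [4, 8], [9]].
Step i=5: Q has 5 at row 2, column 2; remove 8 from row 2 of P and reverse-bump: 8 enters row 1 and ejects 7. So w(5) = 7. P is now [[3, 8], [4], [9]].
Step i=4: Q has 4 at row 3, column 1; remove 9 from row 3 of P and reverse-bump: 9 enters row 2 and ejects 4; 4 enters row 1 and ejects 3. So w(4) = 3. P is now [[4, 8], [9]].
Step i=3: Q has 3 at row 2, column 1; remove 9 from row 2 of P and reverse-bump: 9 enters row 1 and ejects 8. So w(3) = 8. P is now [[4, 9]].
Step i=2: Q has 2 at row 1, column 2; remove that cell from P, ejecting 9. So w(2) = 9. P is now [[4]].
Step i=1: Q has 1 at row 1, column 1; remove that cell from P, ejecting 4. So w(1) = 4. P is now [].

So w = 4 9 8 3 7 1 6 10 2 5.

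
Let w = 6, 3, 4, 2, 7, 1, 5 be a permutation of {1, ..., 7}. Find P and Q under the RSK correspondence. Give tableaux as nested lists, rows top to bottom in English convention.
P = [[1, 4, 5], [2, 7], [3], [6]], Q = [[1, 3, 5], [2, 7], [4], [6]]

Insert each entry of the permutation into P by Schensted row insertion, recording in Q the position of each new cell.

Insert 6: appended to row 1. P = [[6]], Q = [[1]].
Insert 3: 3 bumps 6 from row 1; 6 starts row 2. P = [[3], [6]], Q = [[1], [2]].
Insert 4: appended to row 1. P = [[3, 4], [6]], Q = [[1, 3], [2]].
Insert 2: 2 bumps 3 from row 1; 3 bumps 6 from row 2; 6 starts row 3. P = [[2, 4], [3], [6]], Q = [[1, 3], [2], [4]].
Insert 7: appended to row 1. P = [[2, 4, 7], [3], [6]], Q = [[1, 3, 5], [2], [4]].
Insert 1: 1 bumps 2 from row 1; 2 bumps 3 from row 2; 3 bumps 6 from row 3; 6 starts row 4. P = [[1, 4, 7], [2], [3], [6]], Q = [[1, 3, 5], [2], [4], [6]].
Insert 5: 5 bumps 7 from row 1; 7 appends to row 2. P = [[1, 4, 5], [2, 7], [3], [6]], Q = [[1, 3, 5], [2, 7], [4], [6]].

So P = [[1, 4, 5], [2, 7], [3], [6]], Q = [[1, 3, 5], [2, 7], [4], [6]].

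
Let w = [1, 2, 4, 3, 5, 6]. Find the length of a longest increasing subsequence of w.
5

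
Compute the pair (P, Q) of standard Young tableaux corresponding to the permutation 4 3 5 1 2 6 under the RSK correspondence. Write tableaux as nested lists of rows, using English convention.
Insert each entry of the permutation into P by Schensted row insertion, recording in Q the position of each new cell.

Insert 4: appended to row 1. P = [[4]].
Insert 3: 3 bumps 4 from row 1; 4 starts row 2. P = [[3], [4]].
Insert 5: appended to row 1. P = [[3, 5], [4]].
Insert 1: 1 bumps 3 from row 1; 3 bumps 4 from row 2; 4 starts row 3. P = [[1, 5], [3], [4]].
Insert 2: 2 bumps 5 from row 1; 5 appends to row 2. P = [[1, 2], [3, 5], [4]].
Insert 6: appended to row 1. P = [[1, 2, 6], [3, 5], [4]].

So P = [[1, 2, 6], [3, 5], [4]], Q = [[1, 3, 6], [2, 5], [4]].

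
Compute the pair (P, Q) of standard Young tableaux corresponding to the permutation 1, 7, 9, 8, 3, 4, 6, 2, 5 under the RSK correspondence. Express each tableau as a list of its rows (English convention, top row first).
P = [[1, 2, 4, 5], [3, 6], [7, 8], [9]], Q = [[1, 2, 3, 7], [4, 6], [5, 9], [8]]

Insert each entry of the permutation into P by Schensted row insertion, recording in Q the position of each new cell.

After inserting 1: P = [[1]].
After inserting 7: P = [[1, 7]].
After inserting 9: P = [[1, 7, 9]].
After inserting 8: P = [[1, 7, 8], [9]].
After inserting 3: P = [[1, 3, 8], [7], [9]].
After inserting 4: P = [[1, 3, 4], [7, 8], [9]].
After inserting 6: P = [[1, 3, 4, 6], [7, 8], [9]].
After inserting 2: P = [[1, 2, 4, 6], [3, 8], [7], [9]].
After inserting 5: P = [[1, 2, 4, 5], [3, 6], [7, 8], [9]].

So P = [[1, 2, 4, 5], [3, 6], [7, 8], [9]], Q = [[1, 2, 3, 7], [4, 6], [5, 9], [8]].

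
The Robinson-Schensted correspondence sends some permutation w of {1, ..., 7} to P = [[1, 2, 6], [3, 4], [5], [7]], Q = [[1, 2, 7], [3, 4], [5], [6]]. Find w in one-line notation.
Reverse the RSK construction: for i from n down to 1, find the cell of Q containing i, remove the entry at that cell from P, and reverse-bump it up through P; the value ejected from row 1 is w(i).

Step i=7: Q has 7 at row 1, column 3; remove that cell from P, ejecting 6. So w(7) = 6. P is now [[1, 2], [3, 4], [5], [7]].
Step i=6: Q has 6 at row 4, column 1; remove 7 from row 4 of P and reverse-bump: 7 enters row 3 and ejects 5; 5 enters row 2 and ejects 4; 4 enters row 1 and ejects 2. So w(6) = 2. P is now [[1, 4], [3, 5], [7]].
Step i=5: Q has 5 at row 3, column 1; remove 7 from row 3 of P and reverse-bump: 7 enters row 2 and ejects 5; 5 enters row 1 and ejects 4. So w(5) = 4. P is now [[1, 5], [3, 7]].
Step i=4: Q has 4 at row 2, column 2; remove 7 from row 2 of P and reverse-bump: 7 enters row 1 and ejects 5. So w(4) = 5. P is now [[1, 7], [3]].
Step i=3: Q has 3 at row 2, column 1; remove 3 from row 2 of P and reverse-bump: 3 enters row 1 and ejects 1. So w(3) = 1. P is now [[3, 7]].
Step i=2: Q has 2 at row 1, column 2; remove that cell from P, ejecting 7. So w(2) = 7. P is now [[3]].
Step i=1: Q has 1 at row 1, column 1; remove that cell from P, ejecting 3. So w(1) = 3. P is now [].

So w = 3 7 1 5 4 2 6.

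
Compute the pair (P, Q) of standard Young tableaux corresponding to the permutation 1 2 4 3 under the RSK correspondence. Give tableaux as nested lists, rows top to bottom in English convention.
P = [[1, 2, 3], [4]], Q = [[1, 2, 3], [4]]

Insert each entry of the permutation into P by Schensted row insertion, recording in Q the position of each new cell.

Insert 1: appended to row 1. P = [[1]], Q = [[1]].
Insert 2: appended to row 1. P = [[1, 2]], Q = [[1, 2]].
Insert 4: appended to row 1. P = [[1, 2, 4]], Q = [[1, 2, 3]].
Insert 3: 3 bumps 4 from row 1; 4 starts row 2. P = [[1, 2, 3], [4]], Q = [[1, 2, 3], [4]].

So P = [[1, 2, 3], [4]], Q = [[1, 2, 3], [4]].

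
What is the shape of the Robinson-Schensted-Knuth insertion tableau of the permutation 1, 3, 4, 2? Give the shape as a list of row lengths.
Row-insert each entry into an empty tableau.

After inserting 1: P = [[1]].
After inserting 3: P = [[1, 3]].
After inserting 4: P = [[1, 3, 4]].
After inserting 2: P = [[1, 2, 4], [3]].

The final insertion tableau P = [[1, 2, 4], [3]] has shape [3, 1].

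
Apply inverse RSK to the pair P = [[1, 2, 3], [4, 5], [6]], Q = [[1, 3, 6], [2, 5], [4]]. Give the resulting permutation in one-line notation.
Reverse the RSK construction: for i from n down to 1, find the cell of Q containing i, remove the entry at that cell from P, and reverse-bump it up through P; the value ejected from row 1 is w(i).

Step i=6: Q has 6 at row 1, column 3; remove that cell from P, ejecting 3. So w(6) = 3. P is now [[1, 2], [4, 5], [6]].
Step i=5: Q has 5 at row 2, column 2; remove 5 from row 2 of P and reverse-bump: 5 enters row 1 and ejects 2. So w(5) = 2. P is now [[1, 5], [4], [6]].
Step i=4: Q has 4 at row 3, column 1; remove 6 from row 3 of P and reverse-bump: 6 enters row 2 and ejects 4; 4 enters row 1 and ejects 1. So w(4) = 1. P is now [[4, 5], [6]].
Step i=3: Q has 3 at row 1, column 2; remove that cell from P, ejecting 5. So w(3) = 5. P is now [[4], [6]].
Step i=2: Q has 2 at row 2, column 1; remove 6 from row 2 of P and reverse-bump: 6 enters row 1 and ejects 4. So w(2) = 4. P is now [[6]].
Step i=1: Q has 1 at row 1, column 1; remove that cell from P, ejecting 6. So w(1) = 6. P is now [].

So w = 6 4 5 1 2 3.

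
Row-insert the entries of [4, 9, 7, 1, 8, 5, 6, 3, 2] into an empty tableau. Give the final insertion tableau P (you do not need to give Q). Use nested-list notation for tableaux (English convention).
P = [[1, 2, 6], [3, 5, 8], [4], [7], [9]]

Insert 4: appended to row 1. P = [[4]].
Insert 9: appended to row 1. P = [[4, 9]].
Insert 7: 7 bumps 9 from row 1; 9 starts row 2. P = [[4, 7], [9]].
Insert 1: 1 bumps 4 from row 1; 4 bumps 9 from row 2; 9 starts row 3. P = [[1, 7], [4], [9]].
Insert 8: appended to row 1. P = [[1, 7, 8], [4], [9]].
Insert 5: 5 bumps 7 from row 1; 7 appends to row 2. P = [[1, 5, 8], [4, 7], [9]].
Insert 6: 6 bumps 8 from row 1; 8 appends to row 2. P = [[1, 5, 6], [4, 7, 8], [9]].
Insert 3: 3 bumps 5 from row 1; 5 bumps 7 from row 2; 7 bumps 9 from row 3; 9 starts row 4. P = [[1, 3, 6], [4, 5, 8], [7], [9]].
Insert 2: 2 bumps 3 from row 1; 3 bumps 4 from row 2; 4 bumps 7 from row 3; 7 bumps 9 from row 4; 9 starts row 5. P = [[1, 2, 6], [3, 5, 8], [4], [7], [9]].

So P = [[1, 2, 6], [3, 5, 8], [4], [7], [9]].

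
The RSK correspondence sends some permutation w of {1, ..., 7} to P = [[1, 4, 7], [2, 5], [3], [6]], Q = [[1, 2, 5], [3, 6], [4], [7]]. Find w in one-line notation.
Reverse the RSK construction: for i from n down to 1, find the cell of Q containing i, remove the entry at that cell from P, and reverse-bump it up through P; the value ejected from row 1 is w(i).

Step i=7: Q has 7 at row 4, column 1; remove 6 from row 4 of P and reverse-bump: 6 enters row 3 and ejects 3; 3 enters row 2 and ejects 2; 2 enters row 1 and ejects 1. So w(7) = 1. P is now [[2, 4, 7], [3, 5], [6]].
Step i=6: Q has 6 at row 2, column 2; remove 5 from row 2 of P and reverse-bump: 5 enters row 1 and ejects 4. So w(6) = 4. P is now [[2, 5, 7], [3], [6]].
Step i=5: Q has 5 at row 1, column 3; remove that cell from P, ejecting 7. So w(5) = 7. P is now [[2, 5], [3], [6]].
Step i=4: Q has 4 at row 3, column 1; remove 6 from row 3 of P and reverse-bump: 6 enters row 2 and ejects 3; 3 enters row 1 and ejects 2. So w(4) = 2. P is now [[3, 5], [6]].
Step i=3: Q has 3 at row 2, column 1; remove 6 from row 2 of P and reverse-bump: 6 enters row 1 and ejects 5. So w(3) = 5. P is now [[3, 6]].
Step i=2: Q has 2 at row 1, column 2; remove that cell from P, ejecting 6. So w(2) = 6. P is now [[3]].
Step i=1: Q has 1 at row 1, column 1; remove that cell from P, ejecting 3. So w(1) = 3. P is now [].

So w = 3 6 5 2 7 4 1.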